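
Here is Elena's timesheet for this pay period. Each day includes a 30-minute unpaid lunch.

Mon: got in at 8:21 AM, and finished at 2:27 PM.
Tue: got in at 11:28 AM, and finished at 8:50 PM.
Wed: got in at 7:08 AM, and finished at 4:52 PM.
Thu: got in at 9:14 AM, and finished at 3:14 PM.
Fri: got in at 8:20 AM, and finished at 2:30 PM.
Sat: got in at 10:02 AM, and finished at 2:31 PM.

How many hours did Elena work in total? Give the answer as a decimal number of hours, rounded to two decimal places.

38.85 hours

Mon: 8:21 AM–2:27 PM = 6 h 6 min; less 30 min break → 5 h 36 min
Tue: 11:28 AM–8:50 PM = 9 h 22 min; less 30 min break → 8 h 52 min
Wed: 7:08 AM–4:52 PM = 9 h 44 min; less 30 min break → 9 h 14 min
Thu: 9:14 AM–3:14 PM = 6 h 0 min; less 30 min break → 5 h 30 min
Fri: 8:20 AM–2:30 PM = 6 h 10 min; less 30 min break → 5 h 40 min
Sat: 10:02 AM–2:31 PM = 4 h 29 min; less 30 min break → 3 h 59 min
Total: 5 h 36 min + 8 h 52 min + 9 h 14 min + 5 h 30 min + 5 h 40 min + 3 h 59 min = 38 h 51 min.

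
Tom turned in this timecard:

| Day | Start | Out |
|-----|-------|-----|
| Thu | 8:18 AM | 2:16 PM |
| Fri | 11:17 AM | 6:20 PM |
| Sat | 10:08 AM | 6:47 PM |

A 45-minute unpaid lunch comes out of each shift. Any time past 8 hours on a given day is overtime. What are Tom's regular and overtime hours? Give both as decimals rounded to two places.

Regular 19.42 hours, overtime 0.00 hours

Thu: 8:18 AM–2:16 PM = 5 h 58 min; less 45 min break → 5 h 13 min
Fri: 11:17 AM–6:20 PM = 7 h 3 min; less 45 min break → 6 h 18 min
Sat: 10:08 AM–6:47 PM = 8 h 39 min; less 45 min break → 7 h 54 min
Thu reg 5 h 13 min / OT 0 h 0 min; Fri reg 6 h 18 min / OT 0 h 0 min; Sat reg 7 h 54 min / OT 0 h 0 min.
Totals: regular 19 h 25 min, overtime 0 h 0 min.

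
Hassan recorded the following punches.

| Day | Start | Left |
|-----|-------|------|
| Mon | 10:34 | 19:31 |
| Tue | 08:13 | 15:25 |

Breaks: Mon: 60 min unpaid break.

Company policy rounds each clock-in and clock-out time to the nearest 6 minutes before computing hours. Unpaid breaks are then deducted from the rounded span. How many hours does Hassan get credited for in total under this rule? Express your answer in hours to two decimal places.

Mon: in 10:34→10:36, out 19:31→19:30; 8 h 54 min − 60 min = 7 h 54 min
Tue: in 08:13→08:12, out 15:25→15:24; 7 h 12 min
Total credited: 15 h 6 min.

15.10 hours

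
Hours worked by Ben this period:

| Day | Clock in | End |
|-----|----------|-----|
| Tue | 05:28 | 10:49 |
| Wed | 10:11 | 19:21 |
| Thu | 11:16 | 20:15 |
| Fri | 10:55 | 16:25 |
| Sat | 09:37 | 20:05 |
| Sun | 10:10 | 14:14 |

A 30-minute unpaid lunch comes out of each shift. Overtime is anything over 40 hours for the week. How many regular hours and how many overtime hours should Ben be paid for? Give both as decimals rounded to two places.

Regular 40.00 hours, overtime 0.53 hours

Tue: 05:28–10:49 = 5 h 21 min; less 30 min break → 4 h 51 min
Wed: 10:11–19:21 = 9 h 10 min; less 30 min break → 8 h 40 min
Thu: 11:16–20:15 = 8 h 59 min; less 30 min break → 8 h 29 min
Fri: 10:55–16:25 = 5 h 30 min; less 30 min break → 5 h 0 min
Sat: 09:37–20:05 = 10 h 28 min; less 30 min break → 9 h 58 min
Sun: 10:10–14:14 = 4 h 4 min; less 30 min break → 3 h 34 min
Total worked: 40 h 32 min = 40.53 h.
Threshold 40 h → overtime 0 h 32 min, regular 40 h 0 min.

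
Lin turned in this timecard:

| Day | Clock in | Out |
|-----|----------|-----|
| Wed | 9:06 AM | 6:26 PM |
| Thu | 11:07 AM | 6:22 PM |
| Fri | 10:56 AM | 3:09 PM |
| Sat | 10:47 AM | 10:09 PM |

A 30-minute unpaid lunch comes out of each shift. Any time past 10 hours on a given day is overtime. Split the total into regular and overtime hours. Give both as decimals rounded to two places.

Regular 29.30 hours, overtime 0.87 hours

Wed: 9:06 AM–6:26 PM = 9 h 20 min; less 30 min break → 8 h 50 min
Thu: 11:07 AM–6:22 PM = 7 h 15 min; less 30 min break → 6 h 45 min
Fri: 10:56 AM–3:09 PM = 4 h 13 min; less 30 min break → 3 h 43 min
Sat: 10:47 AM–10:09 PM = 11 h 22 min; less 30 min break → 10 h 52 min
Wed reg 8 h 50 min / OT 0 h 0 min; Thu reg 6 h 45 min / OT 0 h 0 min; Fri reg 3 h 43 min / OT 0 h 0 min; Sat reg 10 h 0 min / OT 0 h 52 min.
Totals: regular 29 h 18 min, overtime 0 h 52 min.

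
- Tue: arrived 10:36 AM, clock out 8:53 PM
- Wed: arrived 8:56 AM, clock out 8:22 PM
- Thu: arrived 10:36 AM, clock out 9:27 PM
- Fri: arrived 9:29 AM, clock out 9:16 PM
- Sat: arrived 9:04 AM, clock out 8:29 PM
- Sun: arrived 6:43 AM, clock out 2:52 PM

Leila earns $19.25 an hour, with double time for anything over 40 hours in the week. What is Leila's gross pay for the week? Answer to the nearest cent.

$1690.79

Tue: 10:36 AM–8:53 PM = 10 h 17 min
Wed: 8:56 AM–8:22 PM = 11 h 26 min
Thu: 10:36 AM–9:27 PM = 10 h 51 min
Fri: 9:29 AM–9:16 PM = 11 h 47 min
Sat: 9:04 AM–8:29 PM = 11 h 25 min
Sun: 6:43 AM–2:52 PM = 8 h 9 min
Total worked: 63 h 55 min = 3835 min.
Regular 40 h 0 min = 2400 min at $19.25/h; overtime 23 h 55 min = 1435 min at $38.50/h.
Pay = (2400 × $19.25 + 1435 × $38.50) ÷ 60 = $1690.79.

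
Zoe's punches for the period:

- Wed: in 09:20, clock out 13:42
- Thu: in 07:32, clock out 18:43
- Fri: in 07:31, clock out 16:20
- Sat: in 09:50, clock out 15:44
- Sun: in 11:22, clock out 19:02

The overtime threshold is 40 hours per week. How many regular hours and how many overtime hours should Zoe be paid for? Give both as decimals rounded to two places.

Regular 37.93 hours, overtime 0.00 hours

Wed: 09:20–13:42 = 4 h 22 min
Thu: 07:32–18:43 = 11 h 11 min
Fri: 07:31–16:20 = 8 h 49 min
Sat: 09:50–15:44 = 5 h 54 min
Sun: 11:22–19:02 = 7 h 40 min
Total worked: 37 h 56 min = 37.93 h.
Threshold 40 h → overtime 0 h 0 min, regular 37 h 56 min.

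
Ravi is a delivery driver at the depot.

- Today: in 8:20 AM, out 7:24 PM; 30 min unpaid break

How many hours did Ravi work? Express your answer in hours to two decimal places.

10.57 hours

Today: 8:20 AM–7:24 PM = 11 h 4 min; less 30 min break → 10 h 34 min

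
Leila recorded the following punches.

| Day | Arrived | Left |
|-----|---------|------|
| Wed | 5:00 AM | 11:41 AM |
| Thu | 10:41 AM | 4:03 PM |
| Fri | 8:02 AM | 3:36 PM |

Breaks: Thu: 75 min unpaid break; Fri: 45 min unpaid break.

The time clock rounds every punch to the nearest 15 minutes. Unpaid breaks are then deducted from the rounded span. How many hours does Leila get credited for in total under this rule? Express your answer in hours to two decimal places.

17.50 hours

Wed: in 5:00 AM→5:00 AM, out 11:41 AM→11:45 AM; 6 h 45 min
Thu: in 10:41 AM→10:45 AM, out 4:03 PM→4:00 PM; 5 h 15 min − 75 min = 4 h 0 min
Fri: in 8:02 AM→8:00 AM, out 3:36 PM→3:30 PM; 7 h 30 min − 45 min = 6 h 45 min
Total credited: 17 h 30 min.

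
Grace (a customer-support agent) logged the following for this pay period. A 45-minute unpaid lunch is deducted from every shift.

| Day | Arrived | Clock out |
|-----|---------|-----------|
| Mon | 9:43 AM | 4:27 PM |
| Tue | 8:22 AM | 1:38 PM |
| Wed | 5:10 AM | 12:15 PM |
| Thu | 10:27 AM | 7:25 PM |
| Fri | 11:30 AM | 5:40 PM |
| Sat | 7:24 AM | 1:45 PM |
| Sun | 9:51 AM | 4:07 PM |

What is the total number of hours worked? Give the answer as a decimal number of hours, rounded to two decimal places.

41.58 hours

Mon: 9:43 AM–4:27 PM = 6 h 44 min; less 45 min break → 5 h 59 min
Tue: 8:22 AM–1:38 PM = 5 h 16 min; less 45 min break → 4 h 31 min
Wed: 5:10 AM–12:15 PM = 7 h 5 min; less 45 min break → 6 h 20 min
Thu: 10:27 AM–7:25 PM = 8 h 58 min; less 45 min break → 8 h 13 min
Fri: 11:30 AM–5:40 PM = 6 h 10 min; less 45 min break → 5 h 25 min
Sat: 7:24 AM–1:45 PM = 6 h 21 min; less 45 min break → 5 h 36 min
Sun: 9:51 AM–4:07 PM = 6 h 16 min; less 45 min break → 5 h 31 min
Total: 5 h 59 min + 4 h 31 min + 6 h 20 min + 8 h 13 min + 5 h 25 min + 5 h 36 min + 5 h 31 min = 41 h 35 min.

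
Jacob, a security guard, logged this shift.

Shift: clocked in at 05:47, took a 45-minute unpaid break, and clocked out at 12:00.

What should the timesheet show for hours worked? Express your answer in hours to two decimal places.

Shift: 05:47–12:00 = 6 h 13 min; less 45 min break → 5 h 28 min

5.47 hours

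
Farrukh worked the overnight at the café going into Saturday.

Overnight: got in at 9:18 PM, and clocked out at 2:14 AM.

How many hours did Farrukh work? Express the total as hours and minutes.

Overnight: 9:18 PM → midnight = 2 h 42 min; midnight → 2:14 AM = 2 h 14 min; span 4 h 56 min

4 h 56 min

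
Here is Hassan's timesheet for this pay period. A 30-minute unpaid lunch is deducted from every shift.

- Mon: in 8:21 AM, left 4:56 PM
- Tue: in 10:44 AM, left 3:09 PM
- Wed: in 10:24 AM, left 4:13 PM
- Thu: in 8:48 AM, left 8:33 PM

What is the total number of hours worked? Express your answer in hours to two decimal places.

28.57 hours

Mon: 8:21 AM–4:56 PM = 8 h 35 min; less 30 min break → 8 h 5 min
Tue: 10:44 AM–3:09 PM = 4 h 25 min; less 30 min break → 3 h 55 min
Wed: 10:24 AM–4:13 PM = 5 h 49 min; less 30 min break → 5 h 19 min
Thu: 8:48 AM–8:33 PM = 11 h 45 min; less 30 min break → 11 h 15 min
Total: 8 h 5 min + 3 h 55 min + 5 h 19 min + 11 h 15 min = 28 h 34 min.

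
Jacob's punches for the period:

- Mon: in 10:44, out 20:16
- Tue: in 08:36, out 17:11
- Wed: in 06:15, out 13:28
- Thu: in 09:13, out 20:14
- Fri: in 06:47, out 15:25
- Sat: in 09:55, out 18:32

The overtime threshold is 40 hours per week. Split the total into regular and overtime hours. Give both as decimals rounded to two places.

Mon: 10:44–20:16 = 9 h 32 min
Tue: 08:36–17:11 = 8 h 35 min
Wed: 06:15–13:28 = 7 h 13 min
Thu: 09:13–20:14 = 11 h 1 min
Fri: 06:47–15:25 = 8 h 38 min
Sat: 09:55–18:32 = 8 h 37 min
Total worked: 53 h 36 min = 53.60 h.
Threshold 40 h → overtime 13 h 36 min, regular 40 h 0 min.

Regular 40.00 hours, overtime 13.60 hours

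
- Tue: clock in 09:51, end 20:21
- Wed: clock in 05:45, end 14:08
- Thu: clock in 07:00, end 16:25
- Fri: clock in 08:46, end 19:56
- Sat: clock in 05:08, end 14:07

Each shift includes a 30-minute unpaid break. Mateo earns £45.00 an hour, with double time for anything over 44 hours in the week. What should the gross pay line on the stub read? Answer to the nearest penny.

Tue: 09:51–20:21 = 10 h 30 min; less 30 min break → 10 h 0 min
Wed: 05:45–14:08 = 8 h 23 min; less 30 min break → 7 h 53 min
Thu: 07:00–16:25 = 9 h 25 min; less 30 min break → 8 h 55 min
Fri: 08:46–19:56 = 11 h 10 min; less 30 min break → 10 h 40 min
Sat: 05:08–14:07 = 8 h 59 min; less 30 min break → 8 h 29 min
Total worked: 45 h 57 min = 2757 min.
Regular 44 h 0 min = 2640 min at £45.00/h; overtime 1 h 57 min = 117 min at £90.00/h.
Pay = (2640 × £45.00 + 117 × £90.00) ÷ 60 = £2155.50.

£2155.50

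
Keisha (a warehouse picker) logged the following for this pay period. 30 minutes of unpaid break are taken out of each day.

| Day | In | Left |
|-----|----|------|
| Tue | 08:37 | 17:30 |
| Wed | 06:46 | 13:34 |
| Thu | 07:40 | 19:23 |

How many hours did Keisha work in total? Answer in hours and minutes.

Tue: 08:37–17:30 = 8 h 53 min; less 30 min break → 8 h 23 min
Wed: 06:46–13:34 = 6 h 48 min; less 30 min break → 6 h 18 min
Thu: 07:40–19:23 = 11 h 43 min; less 30 min break → 11 h 13 min
Total: 8 h 23 min + 6 h 18 min + 11 h 13 min = 25 h 54 min.

25 h 54 min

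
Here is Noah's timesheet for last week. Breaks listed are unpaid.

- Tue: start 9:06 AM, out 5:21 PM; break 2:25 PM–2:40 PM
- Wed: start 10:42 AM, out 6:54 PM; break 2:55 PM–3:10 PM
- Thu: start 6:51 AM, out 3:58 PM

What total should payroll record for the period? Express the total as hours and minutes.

Tue: 9:06 AM–5:21 PM = 8 h 15 min; less 15 min break → 8 h 0 min
Wed: 10:42 AM–6:54 PM = 8 h 12 min; less 15 min break → 7 h 57 min
Thu: 6:51 AM–3:58 PM = 9 h 7 min
Total: 8 h 0 min + 7 h 57 min + 9 h 7 min = 25 h 4 min.

25 h 4 min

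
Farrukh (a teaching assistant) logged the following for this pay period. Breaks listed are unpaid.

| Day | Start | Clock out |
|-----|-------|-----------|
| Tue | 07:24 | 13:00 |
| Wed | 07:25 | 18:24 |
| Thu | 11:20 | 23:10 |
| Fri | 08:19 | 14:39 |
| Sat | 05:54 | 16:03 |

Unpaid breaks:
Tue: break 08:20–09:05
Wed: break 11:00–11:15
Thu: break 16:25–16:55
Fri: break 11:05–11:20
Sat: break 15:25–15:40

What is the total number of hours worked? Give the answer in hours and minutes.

Tue: 07:24–13:00 = 5 h 36 min; less 45 min break → 4 h 51 min
Wed: 07:25–18:24 = 10 h 59 min; less 15 min break → 10 h 44 min
Thu: 11:20–23:10 = 11 h 50 min; less 30 min break → 11 h 20 min
Fri: 08:19–14:39 = 6 h 20 min; less 15 min break → 6 h 5 min
Sat: 05:54–16:03 = 10 h 9 min; less 15 min break → 9 h 54 min
Total: 4 h 51 min + 10 h 44 min + 11 h 20 min + 6 h 5 min + 9 h 54 min = 42 h 54 min.

42 h 54 min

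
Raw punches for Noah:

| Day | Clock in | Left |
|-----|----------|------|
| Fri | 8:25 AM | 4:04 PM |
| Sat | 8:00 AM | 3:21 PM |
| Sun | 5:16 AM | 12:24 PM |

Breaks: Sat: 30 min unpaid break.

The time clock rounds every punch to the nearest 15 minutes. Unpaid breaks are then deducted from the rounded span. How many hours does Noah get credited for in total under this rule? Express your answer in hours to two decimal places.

21.50 hours

Fri: in 8:25 AM→8:30 AM, out 4:04 PM→4:00 PM; 7 h 30 min
Sat: in 8:00 AM→8:00 AM, out 3:21 PM→3:15 PM; 7 h 15 min − 30 min = 6 h 45 min
Sun: in 5:16 AM→5:15 AM, out 12:24 PM→12:30 PM; 7 h 15 min
Total credited: 21 h 30 min.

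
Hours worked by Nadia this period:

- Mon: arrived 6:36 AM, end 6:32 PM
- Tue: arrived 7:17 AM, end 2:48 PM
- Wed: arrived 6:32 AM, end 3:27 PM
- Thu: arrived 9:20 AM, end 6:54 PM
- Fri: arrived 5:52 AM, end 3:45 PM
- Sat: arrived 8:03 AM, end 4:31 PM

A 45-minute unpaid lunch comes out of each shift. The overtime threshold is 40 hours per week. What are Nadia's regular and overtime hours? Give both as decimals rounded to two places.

Regular 40.00 hours, overtime 11.78 hours

Mon: 6:36 AM–6:32 PM = 11 h 56 min; less 45 min break → 11 h 11 min
Tue: 7:17 AM–2:48 PM = 7 h 31 min; less 45 min break → 6 h 46 min
Wed: 6:32 AM–3:27 PM = 8 h 55 min; less 45 min break → 8 h 10 min
Thu: 9:20 AM–6:54 PM = 9 h 34 min; less 45 min break → 8 h 49 min
Fri: 5:52 AM–3:45 PM = 9 h 53 min; less 45 min break → 9 h 8 min
Sat: 8:03 AM–4:31 PM = 8 h 28 min; less 45 min break → 7 h 43 min
Total worked: 51 h 47 min = 51.78 h.
Threshold 40 h → overtime 11 h 47 min, regular 40 h 0 min.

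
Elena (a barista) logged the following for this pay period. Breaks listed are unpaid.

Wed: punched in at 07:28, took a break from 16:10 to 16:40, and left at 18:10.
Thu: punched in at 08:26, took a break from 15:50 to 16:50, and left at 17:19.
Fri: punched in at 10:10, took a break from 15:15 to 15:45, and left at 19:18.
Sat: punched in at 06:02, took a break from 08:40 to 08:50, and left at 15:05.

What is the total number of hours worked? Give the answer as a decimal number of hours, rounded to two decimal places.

Wed: 07:28–18:10 = 10 h 42 min; less 30 min break → 10 h 12 min
Thu: 08:26–17:19 = 8 h 53 min; less 60 min break → 7 h 53 min
Fri: 10:10–19:18 = 9 h 8 min; less 30 min break → 8 h 38 min
Sat: 06:02–15:05 = 9 h 3 min; less 10 min break → 8 h 53 min
Total: 10 h 12 min + 7 h 53 min + 8 h 38 min + 8 h 53 min = 35 h 36 min.

35.60 hours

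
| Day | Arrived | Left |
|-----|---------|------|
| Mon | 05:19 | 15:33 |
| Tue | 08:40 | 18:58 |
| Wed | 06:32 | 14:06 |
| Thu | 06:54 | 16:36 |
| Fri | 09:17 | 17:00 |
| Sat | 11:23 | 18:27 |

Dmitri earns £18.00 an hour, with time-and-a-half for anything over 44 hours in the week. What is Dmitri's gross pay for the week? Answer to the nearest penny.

£1023.75

Mon: 05:19–15:33 = 10 h 14 min
Tue: 08:40–18:58 = 10 h 18 min
Wed: 06:32–14:06 = 7 h 34 min
Thu: 06:54–16:36 = 9 h 42 min
Fri: 09:17–17:00 = 7 h 43 min
Sat: 11:23–18:27 = 7 h 4 min
Total worked: 52 h 35 min = 3155 min.
Regular 44 h 0 min = 2640 min at £18.00/h; overtime 8 h 35 min = 515 min at £27.00/h.
Pay = (2640 × £18.00 + 515 × £27.00) ÷ 60 = £1023.75.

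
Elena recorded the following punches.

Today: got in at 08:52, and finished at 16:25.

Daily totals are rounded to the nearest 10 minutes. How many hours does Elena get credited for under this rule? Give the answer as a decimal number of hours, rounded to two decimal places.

7.50 hours

Today: 08:52–16:25 = 7 h 33 min → rounds to 7 h 30 min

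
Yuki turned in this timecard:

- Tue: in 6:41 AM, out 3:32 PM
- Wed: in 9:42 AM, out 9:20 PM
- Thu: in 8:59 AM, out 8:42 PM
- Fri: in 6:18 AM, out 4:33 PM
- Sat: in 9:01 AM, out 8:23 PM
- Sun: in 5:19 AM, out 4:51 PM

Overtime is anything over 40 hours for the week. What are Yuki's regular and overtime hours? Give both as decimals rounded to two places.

Regular 40.00 hours, overtime 25.35 hours

Tue: 6:41 AM–3:32 PM = 8 h 51 min
Wed: 9:42 AM–9:20 PM = 11 h 38 min
Thu: 8:59 AM–8:42 PM = 11 h 43 min
Fri: 6:18 AM–4:33 PM = 10 h 15 min
Sat: 9:01 AM–8:23 PM = 11 h 22 min
Sun: 5:19 AM–4:51 PM = 11 h 32 min
Total worked: 65 h 21 min = 65.35 h.
Threshold 40 h → overtime 25 h 21 min, regular 40 h 0 min.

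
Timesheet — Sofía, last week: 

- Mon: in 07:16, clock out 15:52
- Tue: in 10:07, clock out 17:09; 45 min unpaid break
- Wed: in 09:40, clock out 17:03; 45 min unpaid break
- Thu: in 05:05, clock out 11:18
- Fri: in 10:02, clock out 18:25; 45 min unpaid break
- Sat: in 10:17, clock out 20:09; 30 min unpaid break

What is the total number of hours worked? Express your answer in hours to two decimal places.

Mon: 07:16–15:52 = 8 h 36 min
Tue: 10:07–17:09 = 7 h 2 min; less 45 min break → 6 h 17 min
Wed: 09:40–17:03 = 7 h 23 min; less 45 min break → 6 h 38 min
Thu: 05:05–11:18 = 6 h 13 min
Fri: 10:02–18:25 = 8 h 23 min; less 45 min break → 7 h 38 min
Sat: 10:17–20:09 = 9 h 52 min; less 30 min break → 9 h 22 min
Total: 8 h 36 min + 6 h 17 min + 6 h 38 min + 6 h 13 min + 7 h 38 min + 9 h 22 min = 44 h 44 min.

44.73 hours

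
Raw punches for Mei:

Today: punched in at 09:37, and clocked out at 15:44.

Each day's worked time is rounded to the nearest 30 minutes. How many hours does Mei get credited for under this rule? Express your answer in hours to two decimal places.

6.00 hours

Today: 09:37–15:44 = 6 h 7 min → rounds to 6 h 0 min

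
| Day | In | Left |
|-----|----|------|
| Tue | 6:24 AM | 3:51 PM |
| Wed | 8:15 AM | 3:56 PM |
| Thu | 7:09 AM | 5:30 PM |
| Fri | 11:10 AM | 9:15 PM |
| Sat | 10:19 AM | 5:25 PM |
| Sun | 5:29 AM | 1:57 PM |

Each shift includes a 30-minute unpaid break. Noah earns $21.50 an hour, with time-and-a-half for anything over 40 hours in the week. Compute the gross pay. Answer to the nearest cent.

$1186.80

Tue: 6:24 AM–3:51 PM = 9 h 27 min; less 30 min break → 8 h 57 min
Wed: 8:15 AM–3:56 PM = 7 h 41 min; less 30 min break → 7 h 11 min
Thu: 7:09 AM–5:30 PM = 10 h 21 min; less 30 min break → 9 h 51 min
Fri: 11:10 AM–9:15 PM = 10 h 5 min; less 30 min break → 9 h 35 min
Sat: 10:19 AM–5:25 PM = 7 h 6 min; less 30 min break → 6 h 36 min
Sun: 5:29 AM–1:57 PM = 8 h 28 min; less 30 min break → 7 h 58 min
Total worked: 50 h 8 min = 3008 min.
Regular 40 h 0 min = 2400 min at $21.50/h; overtime 10 h 8 min = 608 min at $32.25/h.
Pay = (2400 × $21.50 + 608 × $32.25) ÷ 60 = $1186.80.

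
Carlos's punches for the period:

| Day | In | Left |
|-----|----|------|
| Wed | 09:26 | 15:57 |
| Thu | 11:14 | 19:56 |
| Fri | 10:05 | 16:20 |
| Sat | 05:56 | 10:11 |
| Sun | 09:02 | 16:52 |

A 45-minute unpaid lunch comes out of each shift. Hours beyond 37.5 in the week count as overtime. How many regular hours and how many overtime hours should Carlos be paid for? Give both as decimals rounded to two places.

Wed: 09:26–15:57 = 6 h 31 min; less 45 min break → 5 h 46 min
Thu: 11:14–19:56 = 8 h 42 min; less 45 min break → 7 h 57 min
Fri: 10:05–16:20 = 6 h 15 min; less 45 min break → 5 h 30 min
Sat: 05:56–10:11 = 4 h 15 min; less 45 min break → 3 h 30 min
Sun: 09:02–16:52 = 7 h 50 min; less 45 min break → 7 h 5 min
Total worked: 29 h 48 min = 29.80 h.
Threshold 37.5 h → overtime 0 h 0 min, regular 29 h 48 min.

Regular 29.80 hours, overtime 0.00 hours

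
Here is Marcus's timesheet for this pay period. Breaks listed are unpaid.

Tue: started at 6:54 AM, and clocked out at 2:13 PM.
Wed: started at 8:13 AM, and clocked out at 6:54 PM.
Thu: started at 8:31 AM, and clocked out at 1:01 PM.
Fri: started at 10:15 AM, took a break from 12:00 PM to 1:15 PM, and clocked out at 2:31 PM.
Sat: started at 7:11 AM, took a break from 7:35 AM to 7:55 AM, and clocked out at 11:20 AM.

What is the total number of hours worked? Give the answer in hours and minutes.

29 h 20 min

Tue: 6:54 AM–2:13 PM = 7 h 19 min
Wed: 8:13 AM–6:54 PM = 10 h 41 min
Thu: 8:31 AM–1:01 PM = 4 h 30 min
Fri: 10:15 AM–2:31 PM = 4 h 16 min; less 75 min break → 3 h 1 min
Sat: 7:11 AM–11:20 AM = 4 h 9 min; less 20 min break → 3 h 49 min
Total: 7 h 19 min + 10 h 41 min + 4 h 30 min + 3 h 1 min + 3 h 49 min = 29 h 20 min.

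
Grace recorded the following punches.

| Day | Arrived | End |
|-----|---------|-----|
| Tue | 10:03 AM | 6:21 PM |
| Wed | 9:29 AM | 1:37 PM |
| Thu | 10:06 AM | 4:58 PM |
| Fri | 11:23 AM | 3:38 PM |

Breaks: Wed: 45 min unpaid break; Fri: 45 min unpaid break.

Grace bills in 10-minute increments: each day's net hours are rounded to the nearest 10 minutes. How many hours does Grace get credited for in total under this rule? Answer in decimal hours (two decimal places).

22.00 hours

Tue: 10:03 AM–6:21 PM = 8 h 18 min → rounds to 8 h 20 min
Wed: 9:29 AM–1:37 PM = 4 h 8 min − 45 min = 3 h 23 min → rounds to 3 h 20 min
Thu: 10:06 AM–4:58 PM = 6 h 52 min → rounds to 6 h 50 min
Fri: 11:23 AM–3:38 PM = 4 h 15 min − 45 min = 3 h 30 min → rounds to 3 h 30 min
Total credited: 22 h 0 min.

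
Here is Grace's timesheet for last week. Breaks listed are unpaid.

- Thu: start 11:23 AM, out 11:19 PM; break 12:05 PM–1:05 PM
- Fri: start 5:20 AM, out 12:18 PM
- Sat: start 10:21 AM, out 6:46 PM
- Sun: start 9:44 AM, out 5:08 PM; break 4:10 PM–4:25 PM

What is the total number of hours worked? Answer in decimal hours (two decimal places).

Thu: 11:23 AM–11:19 PM = 11 h 56 min; less 60 min break → 10 h 56 min
Fri: 5:20 AM–12:18 PM = 6 h 58 min
Sat: 10:21 AM–6:46 PM = 8 h 25 min
Sun: 9:44 AM–5:08 PM = 7 h 24 min; less 15 min break → 7 h 9 min
Total: 10 h 56 min + 6 h 58 min + 8 h 25 min + 7 h 9 min = 33 h 28 min.

33.47 hours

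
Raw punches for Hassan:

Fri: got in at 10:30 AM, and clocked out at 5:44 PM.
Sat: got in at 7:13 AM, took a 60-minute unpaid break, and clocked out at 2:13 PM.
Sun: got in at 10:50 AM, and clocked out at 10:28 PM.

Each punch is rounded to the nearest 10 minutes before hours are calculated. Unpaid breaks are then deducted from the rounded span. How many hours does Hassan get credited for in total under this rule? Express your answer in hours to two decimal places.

24.83 hours

Fri: in 10:30 AM→10:30 AM, out 5:44 PM→5:40 PM; 7 h 10 min
Sat: in 7:13 AM→7:10 AM, out 2:13 PM→2:10 PM; 7 h 0 min − 60 min = 6 h 0 min
Sun: in 10:50 AM→10:50 AM, out 10:28 PM→10:30 PM; 11 h 40 min
Total credited: 24 h 50 min.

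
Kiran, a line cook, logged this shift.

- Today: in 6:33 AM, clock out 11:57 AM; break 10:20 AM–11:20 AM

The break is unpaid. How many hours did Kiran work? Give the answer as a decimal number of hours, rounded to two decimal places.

4.40 hours

Today: 6:33 AM–11:57 AM = 5 h 24 min; less 60 min break → 4 h 24 min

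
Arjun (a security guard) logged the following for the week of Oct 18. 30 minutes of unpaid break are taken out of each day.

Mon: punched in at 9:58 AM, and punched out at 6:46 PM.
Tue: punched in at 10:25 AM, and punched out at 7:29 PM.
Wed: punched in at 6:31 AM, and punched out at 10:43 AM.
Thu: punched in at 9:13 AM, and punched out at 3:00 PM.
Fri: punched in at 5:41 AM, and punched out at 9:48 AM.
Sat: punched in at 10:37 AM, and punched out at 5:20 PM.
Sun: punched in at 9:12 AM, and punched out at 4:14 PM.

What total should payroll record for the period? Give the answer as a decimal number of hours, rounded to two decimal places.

Mon: 9:58 AM–6:46 PM = 8 h 48 min; less 30 min break → 8 h 18 min
Tue: 10:25 AM–7:29 PM = 9 h 4 min; less 30 min break → 8 h 34 min
Wed: 6:31 AM–10:43 AM = 4 h 12 min; less 30 min break → 3 h 42 min
Thu: 9:13 AM–3:00 PM = 5 h 47 min; less 30 min break → 5 h 17 min
Fri: 5:41 AM–9:48 AM = 4 h 7 min; less 30 min break → 3 h 37 min
Sat: 10:37 AM–5:20 PM = 6 h 43 min; less 30 min break → 6 h 13 min
Sun: 9:12 AM–4:14 PM = 7 h 2 min; less 30 min break → 6 h 32 min
Total: 8 h 18 min + 8 h 34 min + 3 h 42 min + 5 h 17 min + 3 h 37 min + 6 h 13 min + 6 h 32 min = 42 h 13 min.

42.22 hours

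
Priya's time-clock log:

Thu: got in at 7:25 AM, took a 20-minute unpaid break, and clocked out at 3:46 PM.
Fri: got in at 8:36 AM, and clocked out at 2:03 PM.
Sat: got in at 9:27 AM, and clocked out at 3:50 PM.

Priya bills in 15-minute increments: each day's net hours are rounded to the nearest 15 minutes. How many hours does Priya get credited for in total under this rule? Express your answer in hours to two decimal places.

20.00 hours

Thu: 7:25 AM–3:46 PM = 8 h 21 min − 20 min = 8 h 1 min → rounds to 8 h 0 min
Fri: 8:36 AM–2:03 PM = 5 h 27 min → rounds to 5 h 30 min
Sat: 9:27 AM–3:50 PM = 6 h 23 min → rounds to 6 h 30 min
Total credited: 20 h 0 min.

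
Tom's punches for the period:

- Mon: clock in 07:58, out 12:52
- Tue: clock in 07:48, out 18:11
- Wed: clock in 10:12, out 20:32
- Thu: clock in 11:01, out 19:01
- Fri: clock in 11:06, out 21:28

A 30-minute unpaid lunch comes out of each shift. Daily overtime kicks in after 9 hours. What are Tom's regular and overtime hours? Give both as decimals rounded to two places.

Mon: 07:58–12:52 = 4 h 54 min; less 30 min break → 4 h 24 min
Tue: 07:48–18:11 = 10 h 23 min; less 30 min break → 9 h 53 min
Wed: 10:12–20:32 = 10 h 20 min; less 30 min break → 9 h 50 min
Thu: 11:01–19:01 = 8 h 0 min; less 30 min break → 7 h 30 min
Fri: 11:06–21:28 = 10 h 22 min; less 30 min break → 9 h 52 min
Mon reg 4 h 24 min / OT 0 h 0 min; Tue reg 9 h 0 min / OT 0 h 53 min; Wed reg 9 h 0 min / OT 0 h 50 min; Thu reg 7 h 30 min / OT 0 h 0 min; Fri reg 9 h 0 min / OT 0 h 52 min.
Totals: regular 38 h 54 min, overtime 2 h 35 min.

Regular 38.90 hours, overtime 2.58 hours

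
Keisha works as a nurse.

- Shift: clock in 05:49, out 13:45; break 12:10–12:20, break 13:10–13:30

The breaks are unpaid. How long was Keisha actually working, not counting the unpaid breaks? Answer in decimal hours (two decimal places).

7.43 hours

Shift: 05:49–13:45 = 7 h 56 min; less 30 min break → 7 h 26 min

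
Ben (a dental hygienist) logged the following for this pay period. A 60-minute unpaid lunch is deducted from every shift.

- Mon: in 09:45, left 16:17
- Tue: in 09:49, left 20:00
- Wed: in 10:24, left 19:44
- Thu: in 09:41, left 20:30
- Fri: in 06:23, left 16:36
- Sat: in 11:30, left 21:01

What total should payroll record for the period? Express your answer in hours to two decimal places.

50.60 hours

Mon: 09:45–16:17 = 6 h 32 min; less 60 min break → 5 h 32 min
Tue: 09:49–20:00 = 10 h 11 min; less 60 min break → 9 h 11 min
Wed: 10:24–19:44 = 9 h 20 min; less 60 min break → 8 h 20 min
Thu: 09:41–20:30 = 10 h 49 min; less 60 min break → 9 h 49 min
Fri: 06:23–16:36 = 10 h 13 min; less 60 min break → 9 h 13 min
Sat: 11:30–21:01 = 9 h 31 min; less 60 min break → 8 h 31 min
Total: 5 h 32 min + 9 h 11 min + 8 h 20 min + 9 h 49 min + 9 h 13 min + 8 h 31 min = 50 h 36 min.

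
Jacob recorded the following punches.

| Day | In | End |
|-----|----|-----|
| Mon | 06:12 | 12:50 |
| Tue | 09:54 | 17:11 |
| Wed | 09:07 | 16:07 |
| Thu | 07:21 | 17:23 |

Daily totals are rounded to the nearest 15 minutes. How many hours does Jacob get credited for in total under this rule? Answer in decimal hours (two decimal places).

31.00 hours

Mon: 06:12–12:50 = 6 h 38 min → rounds to 6 h 45 min
Tue: 09:54–17:11 = 7 h 17 min → rounds to 7 h 15 min
Wed: 09:07–16:07 = 7 h 0 min → rounds to 7 h 0 min
Thu: 07:21–17:23 = 10 h 2 min → rounds to 10 h 0 min
Total credited: 31 h 0 min.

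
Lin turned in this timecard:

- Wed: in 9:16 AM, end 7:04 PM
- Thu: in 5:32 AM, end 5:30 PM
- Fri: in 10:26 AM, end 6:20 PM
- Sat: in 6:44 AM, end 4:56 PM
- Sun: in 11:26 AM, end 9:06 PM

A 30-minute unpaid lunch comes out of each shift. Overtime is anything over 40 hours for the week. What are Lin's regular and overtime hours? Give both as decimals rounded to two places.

Regular 40.00 hours, overtime 7.03 hours

Wed: 9:16 AM–7:04 PM = 9 h 48 min; less 30 min break → 9 h 18 min
Thu: 5:32 AM–5:30 PM = 11 h 58 min; less 30 min break → 11 h 28 min
Fri: 10:26 AM–6:20 PM = 7 h 54 min; less 30 min break → 7 h 24 min
Sat: 6:44 AM–4:56 PM = 10 h 12 min; less 30 min break → 9 h 42 min
Sun: 11:26 AM–9:06 PM = 9 h 40 min; less 30 min break → 9 h 10 min
Total worked: 47 h 2 min = 47.03 h.
Threshold 40 h → overtime 7 h 2 min, regular 40 h 0 min.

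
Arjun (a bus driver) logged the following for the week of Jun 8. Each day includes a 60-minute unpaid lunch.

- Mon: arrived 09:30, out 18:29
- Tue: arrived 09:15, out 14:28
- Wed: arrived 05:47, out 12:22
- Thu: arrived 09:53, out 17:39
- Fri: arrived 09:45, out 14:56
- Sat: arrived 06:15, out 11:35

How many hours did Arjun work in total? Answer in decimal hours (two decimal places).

33.07 hours

Mon: 09:30–18:29 = 8 h 59 min; less 60 min break → 7 h 59 min
Tue: 09:15–14:28 = 5 h 13 min; less 60 min break → 4 h 13 min
Wed: 05:47–12:22 = 6 h 35 min; less 60 min break → 5 h 35 min
Thu: 09:53–17:39 = 7 h 46 min; less 60 min break → 6 h 46 min
Fri: 09:45–14:56 = 5 h 11 min; less 60 min break → 4 h 11 min
Sat: 06:15–11:35 = 5 h 20 min; less 60 min break → 4 h 20 min
Total: 7 h 59 min + 4 h 13 min + 5 h 35 min + 6 h 46 min + 4 h 11 min + 4 h 20 min = 33 h 4 min.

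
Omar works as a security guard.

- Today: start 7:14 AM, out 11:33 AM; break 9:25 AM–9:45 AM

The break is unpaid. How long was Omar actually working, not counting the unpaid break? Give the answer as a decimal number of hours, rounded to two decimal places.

Today: 7:14 AM–11:33 AM = 4 h 19 min; less 20 min break → 3 h 59 min

3.98 hours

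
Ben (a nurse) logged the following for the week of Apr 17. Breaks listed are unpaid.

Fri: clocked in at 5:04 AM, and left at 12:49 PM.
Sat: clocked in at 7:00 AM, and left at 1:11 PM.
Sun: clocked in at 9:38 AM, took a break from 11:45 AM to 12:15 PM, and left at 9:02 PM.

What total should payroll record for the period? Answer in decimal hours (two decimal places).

Fri: 5:04 AM–12:49 PM = 7 h 45 min
Sat: 7:00 AM–1:11 PM = 6 h 11 min
Sun: 9:38 AM–9:02 PM = 11 h 24 min; less 30 min break → 10 h 54 min
Total: 7 h 45 min + 6 h 11 min + 10 h 54 min = 24 h 50 min.

24.83 hours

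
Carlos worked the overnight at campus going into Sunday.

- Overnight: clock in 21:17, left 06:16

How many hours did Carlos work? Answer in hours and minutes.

Overnight: 21:17 → midnight = 2 h 43 min; midnight → 06:16 = 6 h 16 min; span 8 h 59 min

8 h 59 min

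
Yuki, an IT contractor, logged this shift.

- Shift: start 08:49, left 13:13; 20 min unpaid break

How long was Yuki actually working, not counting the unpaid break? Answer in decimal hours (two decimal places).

Shift: 08:49–13:13 = 4 h 24 min; less 20 min break → 4 h 4 min

4.07 hours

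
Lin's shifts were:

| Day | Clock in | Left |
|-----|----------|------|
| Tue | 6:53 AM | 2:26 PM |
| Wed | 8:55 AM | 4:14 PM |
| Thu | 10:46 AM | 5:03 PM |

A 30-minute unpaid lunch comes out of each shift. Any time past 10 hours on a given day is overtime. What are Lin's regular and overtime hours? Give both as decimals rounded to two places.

Tue: 6:53 AM–2:26 PM = 7 h 33 min; less 30 min break → 7 h 3 min
Wed: 8:55 AM–4:14 PM = 7 h 19 min; less 30 min break → 6 h 49 min
Thu: 10:46 AM–5:03 PM = 6 h 17 min; less 30 min break → 5 h 47 min
Tue reg 7 h 3 min / OT 0 h 0 min; Wed reg 6 h 49 min / OT 0 h 0 min; Thu reg 5 h 47 min / OT 0 h 0 min.
Totals: regular 19 h 39 min, overtime 0 h 0 min.

Regular 19.65 hours, overtime 0.00 hours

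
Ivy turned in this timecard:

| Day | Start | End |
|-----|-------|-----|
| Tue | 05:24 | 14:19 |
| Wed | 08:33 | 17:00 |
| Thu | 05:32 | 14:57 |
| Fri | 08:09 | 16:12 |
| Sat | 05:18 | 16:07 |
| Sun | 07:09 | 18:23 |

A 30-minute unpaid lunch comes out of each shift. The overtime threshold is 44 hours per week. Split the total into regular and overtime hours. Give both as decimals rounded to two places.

Tue: 05:24–14:19 = 8 h 55 min; less 30 min break → 8 h 25 min
Wed: 08:33–17:00 = 8 h 27 min; less 30 min break → 7 h 57 min
Thu: 05:32–14:57 = 9 h 25 min; less 30 min break → 8 h 55 min
Fri: 08:09–16:12 = 8 h 3 min; less 30 min break → 7 h 33 min
Sat: 05:18–16:07 = 10 h 49 min; less 30 min break → 10 h 19 min
Sun: 07:09–18:23 = 11 h 14 min; less 30 min break → 10 h 44 min
Total worked: 53 h 53 min = 53.88 h.
Threshold 44 h → overtime 9 h 53 min, regular 44 h 0 min.

Regular 44.00 hours, overtime 9.88 hours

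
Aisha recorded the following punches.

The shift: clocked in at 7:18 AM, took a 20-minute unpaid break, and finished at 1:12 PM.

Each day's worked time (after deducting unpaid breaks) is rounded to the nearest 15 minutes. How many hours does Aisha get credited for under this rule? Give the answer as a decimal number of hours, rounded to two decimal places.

5.50 hours

The shift: 7:18 AM–1:12 PM = 5 h 54 min − 20 min = 5 h 34 min → rounds to 5 h 30 min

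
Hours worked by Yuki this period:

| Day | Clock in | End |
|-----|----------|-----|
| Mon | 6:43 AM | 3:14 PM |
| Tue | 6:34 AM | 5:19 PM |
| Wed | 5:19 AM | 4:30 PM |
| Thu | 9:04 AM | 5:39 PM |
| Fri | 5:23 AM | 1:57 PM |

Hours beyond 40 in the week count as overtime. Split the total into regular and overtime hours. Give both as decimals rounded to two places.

Regular 40.00 hours, overtime 7.60 hours

Mon: 6:43 AM–3:14 PM = 8 h 31 min
Tue: 6:34 AM–5:19 PM = 10 h 45 min
Wed: 5:19 AM–4:30 PM = 11 h 11 min
Thu: 9:04 AM–5:39 PM = 8 h 35 min
Fri: 5:23 AM–1:57 PM = 8 h 34 min
Total worked: 47 h 36 min = 47.60 h.
Threshold 40 h → overtime 7 h 36 min, regular 40 h 0 min.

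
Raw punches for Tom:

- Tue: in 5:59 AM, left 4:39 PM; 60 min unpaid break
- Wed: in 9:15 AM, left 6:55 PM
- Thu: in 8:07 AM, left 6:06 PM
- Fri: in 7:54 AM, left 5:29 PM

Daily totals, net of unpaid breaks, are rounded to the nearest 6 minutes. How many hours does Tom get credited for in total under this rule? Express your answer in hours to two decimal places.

Tue: 5:59 AM–4:39 PM = 10 h 40 min − 60 min = 9 h 40 min → rounds to 9 h 42 min
Wed: 9:15 AM–6:55 PM = 9 h 40 min → rounds to 9 h 42 min
Thu: 8:07 AM–6:06 PM = 9 h 59 min → rounds to 10 h 0 min
Fri: 7:54 AM–5:29 PM = 9 h 35 min → rounds to 9 h 36 min
Total credited: 39 h 0 min.

39.00 hours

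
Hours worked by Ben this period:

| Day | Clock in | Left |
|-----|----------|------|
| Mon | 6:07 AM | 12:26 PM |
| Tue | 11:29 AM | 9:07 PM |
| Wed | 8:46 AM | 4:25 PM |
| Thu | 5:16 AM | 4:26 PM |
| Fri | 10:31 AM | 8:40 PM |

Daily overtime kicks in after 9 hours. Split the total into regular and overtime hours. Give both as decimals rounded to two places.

Regular 40.97 hours, overtime 3.95 hours

Mon: 6:07 AM–12:26 PM = 6 h 19 min
Tue: 11:29 AM–9:07 PM = 9 h 38 min
Wed: 8:46 AM–4:25 PM = 7 h 39 min
Thu: 5:16 AM–4:26 PM = 11 h 10 min
Fri: 10:31 AM–8:40 PM = 10 h 9 min
Mon reg 6 h 19 min / OT 0 h 0 min; Tue reg 9 h 0 min / OT 0 h 38 min; Wed reg 7 h 39 min / OT 0 h 0 min; Thu reg 9 h 0 min / OT 2 h 10 min; Fri reg 9 h 0 min / OT 1 h 9 min.
Totals: regular 40 h 58 min, overtime 3 h 57 min.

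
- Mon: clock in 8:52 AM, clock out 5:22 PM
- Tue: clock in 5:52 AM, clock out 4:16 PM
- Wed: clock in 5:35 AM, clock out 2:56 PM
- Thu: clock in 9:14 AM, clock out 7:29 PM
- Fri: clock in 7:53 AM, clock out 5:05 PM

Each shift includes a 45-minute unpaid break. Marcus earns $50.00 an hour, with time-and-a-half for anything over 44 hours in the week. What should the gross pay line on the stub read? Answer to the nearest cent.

$2197.50

Mon: 8:52 AM–5:22 PM = 8 h 30 min; less 45 min break → 7 h 45 min
Tue: 5:52 AM–4:16 PM = 10 h 24 min; less 45 min break → 9 h 39 min
Wed: 5:35 AM–2:56 PM = 9 h 21 min; less 45 min break → 8 h 36 min
Thu: 9:14 AM–7:29 PM = 10 h 15 min; less 45 min break → 9 h 30 min
Fri: 7:53 AM–5:05 PM = 9 h 12 min; less 45 min break → 8 h 27 min
Total worked: 43 h 57 min = 2637 min.
Regular 43 h 57 min = 2637 min at $50.00/h; overtime 0 h 0 min = 0 min at $75.00/h.
Pay = (2637 × $50.00 + 0 × $75.00) ÷ 60 = $2197.50.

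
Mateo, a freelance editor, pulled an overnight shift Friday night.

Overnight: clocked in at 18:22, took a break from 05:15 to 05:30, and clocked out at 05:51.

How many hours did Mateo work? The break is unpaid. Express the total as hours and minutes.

Overnight: 18:22 → midnight = 5 h 38 min; midnight → 05:51 = 5 h 51 min; span 11 h 29 min; less 15 min break → 11 h 14 min

11 h 14 min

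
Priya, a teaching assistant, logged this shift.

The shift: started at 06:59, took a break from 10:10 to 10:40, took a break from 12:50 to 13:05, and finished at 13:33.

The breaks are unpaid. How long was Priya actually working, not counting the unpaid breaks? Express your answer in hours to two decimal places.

5.82 hours

The shift: 06:59–13:33 = 6 h 34 min; less 45 min break → 5 h 49 min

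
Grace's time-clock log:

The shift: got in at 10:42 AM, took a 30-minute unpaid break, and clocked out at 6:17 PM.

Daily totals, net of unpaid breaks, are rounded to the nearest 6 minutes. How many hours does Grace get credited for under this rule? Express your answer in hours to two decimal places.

The shift: 10:42 AM–6:17 PM = 7 h 35 min − 30 min = 7 h 5 min → rounds to 7 h 6 min

7.10 hours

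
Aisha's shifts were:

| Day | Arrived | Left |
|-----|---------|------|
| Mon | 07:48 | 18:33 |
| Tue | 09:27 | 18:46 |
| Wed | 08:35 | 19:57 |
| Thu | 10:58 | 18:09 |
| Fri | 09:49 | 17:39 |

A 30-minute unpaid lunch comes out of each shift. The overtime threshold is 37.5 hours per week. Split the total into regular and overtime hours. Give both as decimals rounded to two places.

Mon: 07:48–18:33 = 10 h 45 min; less 30 min break → 10 h 15 min
Tue: 09:27–18:46 = 9 h 19 min; less 30 min break → 8 h 49 min
Wed: 08:35–19:57 = 11 h 22 min; less 30 min break → 10 h 52 min
Thu: 10:58–18:09 = 7 h 11 min; less 30 min break → 6 h 41 min
Fri: 09:49–17:39 = 7 h 50 min; less 30 min break → 7 h 20 min
Total worked: 43 h 57 min = 43.95 h.
Threshold 37.5 h → overtime 6 h 27 min, regular 37 h 30 min.

Regular 37.50 hours, overtime 6.45 hours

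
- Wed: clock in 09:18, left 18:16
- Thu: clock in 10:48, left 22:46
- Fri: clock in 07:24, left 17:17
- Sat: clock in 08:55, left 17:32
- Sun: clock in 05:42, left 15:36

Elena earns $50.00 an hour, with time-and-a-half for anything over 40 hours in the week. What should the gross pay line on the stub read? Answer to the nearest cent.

Wed: 09:18–18:16 = 8 h 58 min
Thu: 10:48–22:46 = 11 h 58 min
Fri: 07:24–17:17 = 9 h 53 min
Sat: 08:55–17:32 = 8 h 37 min
Sun: 05:42–15:36 = 9 h 54 min
Total worked: 49 h 20 min = 2960 min.
Regular 40 h 0 min = 2400 min at $50.00/h; overtime 9 h 20 min = 560 min at $75.00/h.
Pay = (2400 × $50.00 + 560 × $75.00) ÷ 60 = $2700.00.

$2700.00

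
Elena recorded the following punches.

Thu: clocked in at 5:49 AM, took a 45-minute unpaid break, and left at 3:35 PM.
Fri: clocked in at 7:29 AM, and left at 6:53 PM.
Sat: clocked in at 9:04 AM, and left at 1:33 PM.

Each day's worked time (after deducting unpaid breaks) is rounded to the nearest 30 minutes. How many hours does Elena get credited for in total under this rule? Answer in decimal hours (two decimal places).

Thu: 5:49 AM–3:35 PM = 9 h 46 min − 45 min = 9 h 1 min → rounds to 9 h 0 min
Fri: 7:29 AM–6:53 PM = 11 h 24 min → rounds to 11 h 30 min
Sat: 9:04 AM–1:33 PM = 4 h 29 min → rounds to 4 h 30 min
Total credited: 25 h 0 min.

25.00 hours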